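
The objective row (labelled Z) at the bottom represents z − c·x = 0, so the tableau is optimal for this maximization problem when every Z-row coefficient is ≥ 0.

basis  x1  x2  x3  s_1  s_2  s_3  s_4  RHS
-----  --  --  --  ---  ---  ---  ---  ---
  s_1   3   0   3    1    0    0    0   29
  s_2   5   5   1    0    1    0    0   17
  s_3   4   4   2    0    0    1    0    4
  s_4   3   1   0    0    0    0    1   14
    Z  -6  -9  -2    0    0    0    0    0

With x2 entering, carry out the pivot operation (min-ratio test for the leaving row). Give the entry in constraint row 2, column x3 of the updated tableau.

-3/2

Ratio test on column x2 — row 1: entry 0 ≤ 0; row 2: 17/5 = 17/5; row 3: 4/4 = 1; row 4: 14/1 = 14. Minimum is 1 at row 3 (s_3 leaves); pivot element 4.
Divide row 3 by 4; eliminate column x2 from the other rows.
Row 2 update in column x3: 1 − 5·(1/2) = -3/2.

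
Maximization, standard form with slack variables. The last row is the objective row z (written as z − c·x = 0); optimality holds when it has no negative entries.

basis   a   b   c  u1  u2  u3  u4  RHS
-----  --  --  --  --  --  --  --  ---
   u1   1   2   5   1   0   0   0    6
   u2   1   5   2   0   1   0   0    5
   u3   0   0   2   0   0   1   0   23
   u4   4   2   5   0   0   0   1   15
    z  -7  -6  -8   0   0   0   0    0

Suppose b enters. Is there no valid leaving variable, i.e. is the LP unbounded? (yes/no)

Column b has positive entries in row(s) 1, 2, 4, so the ratio test bounds it — not unbounded.

no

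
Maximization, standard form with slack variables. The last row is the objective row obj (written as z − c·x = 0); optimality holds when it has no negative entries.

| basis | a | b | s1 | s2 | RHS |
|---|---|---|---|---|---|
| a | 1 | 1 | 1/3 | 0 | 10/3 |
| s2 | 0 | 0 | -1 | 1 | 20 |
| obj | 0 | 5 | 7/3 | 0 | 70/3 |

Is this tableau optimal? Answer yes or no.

Every obj-row coefficient is ≥ 0, so the tableau is optimal.

yes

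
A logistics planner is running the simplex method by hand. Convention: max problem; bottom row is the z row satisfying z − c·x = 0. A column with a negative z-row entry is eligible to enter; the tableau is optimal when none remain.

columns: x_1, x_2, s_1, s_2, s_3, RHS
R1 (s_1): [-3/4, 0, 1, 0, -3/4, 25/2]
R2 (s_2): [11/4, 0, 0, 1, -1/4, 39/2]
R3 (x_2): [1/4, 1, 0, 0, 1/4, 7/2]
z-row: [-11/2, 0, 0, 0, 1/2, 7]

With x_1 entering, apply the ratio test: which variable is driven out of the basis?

s_2

Column x_1 entries and ratios — s_1: -3/4 ≤ 0, skip; s_2: (39/2)/(11/4) = 78/11; x_2: (7/2)/(1/4) = 14.
Smallest ratio is 78/11 in the row of s_2, so s_2 leaves.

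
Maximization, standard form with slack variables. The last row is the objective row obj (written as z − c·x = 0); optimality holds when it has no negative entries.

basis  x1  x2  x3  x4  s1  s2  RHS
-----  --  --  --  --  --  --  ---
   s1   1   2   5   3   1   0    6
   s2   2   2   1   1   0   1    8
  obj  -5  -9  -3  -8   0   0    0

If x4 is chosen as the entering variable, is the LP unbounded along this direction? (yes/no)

Column x4 has positive entries in row(s) 1, 2, so the ratio test bounds it — not unbounded.

no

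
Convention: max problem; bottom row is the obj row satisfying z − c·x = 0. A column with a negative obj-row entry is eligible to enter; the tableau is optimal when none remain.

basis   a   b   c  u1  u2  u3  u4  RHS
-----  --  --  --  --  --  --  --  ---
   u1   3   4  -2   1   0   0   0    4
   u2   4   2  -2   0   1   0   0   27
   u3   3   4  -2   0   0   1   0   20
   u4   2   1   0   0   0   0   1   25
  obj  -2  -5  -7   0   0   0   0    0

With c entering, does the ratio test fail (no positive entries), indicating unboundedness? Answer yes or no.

yes

Every constraint-row entry in column c is ≤ 0, so increasing c is unbounded.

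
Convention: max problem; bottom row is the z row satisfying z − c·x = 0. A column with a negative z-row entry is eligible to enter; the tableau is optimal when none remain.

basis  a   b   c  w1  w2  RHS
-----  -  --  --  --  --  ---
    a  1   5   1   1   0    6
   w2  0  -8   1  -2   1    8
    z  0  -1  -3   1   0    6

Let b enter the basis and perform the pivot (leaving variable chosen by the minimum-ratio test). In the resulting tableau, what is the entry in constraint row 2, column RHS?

88/5

Ratio test on column b — row 1: 6/5 = 6/5; row 2: entry -8 ≤ 0. Minimum is 6/5 at row 1 (a leaves); pivot element 5.
Divide row 1 by 5; eliminate column b from the other rows.
Row 2 update in column RHS: 8 − (-8)·(6/5) = 88/5.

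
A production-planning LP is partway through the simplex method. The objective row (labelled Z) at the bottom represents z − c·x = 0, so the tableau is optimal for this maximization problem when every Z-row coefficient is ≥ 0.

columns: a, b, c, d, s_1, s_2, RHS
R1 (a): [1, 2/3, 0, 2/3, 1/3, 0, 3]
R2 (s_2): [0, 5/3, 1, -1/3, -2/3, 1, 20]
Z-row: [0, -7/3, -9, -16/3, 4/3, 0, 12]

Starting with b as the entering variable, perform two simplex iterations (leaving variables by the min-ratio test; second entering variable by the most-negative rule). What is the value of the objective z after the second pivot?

135

Ratio test on column b — row 1: 3/(2/3) = 9/2; row 2: 20/(5/3) = 12. Minimum is 9/2 at row 1 (a leaves); pivot element 2/3.
Pivot on row 1; the Z-row RHS becomes 12 − (-7/3)·(9/2) = 45/2.
Next entering variable (most negative Z-row entry -9): c.
Ratio test on column c — row 1: entry 0 ≤ 0; row 2: (25/2)/1 = 25/2. Minimum is 25/2 at row 2 (s_2 leaves); pivot element 1.
After the second pivot the Z-row RHS is 45/2 − (-9)·(25/2) = 135.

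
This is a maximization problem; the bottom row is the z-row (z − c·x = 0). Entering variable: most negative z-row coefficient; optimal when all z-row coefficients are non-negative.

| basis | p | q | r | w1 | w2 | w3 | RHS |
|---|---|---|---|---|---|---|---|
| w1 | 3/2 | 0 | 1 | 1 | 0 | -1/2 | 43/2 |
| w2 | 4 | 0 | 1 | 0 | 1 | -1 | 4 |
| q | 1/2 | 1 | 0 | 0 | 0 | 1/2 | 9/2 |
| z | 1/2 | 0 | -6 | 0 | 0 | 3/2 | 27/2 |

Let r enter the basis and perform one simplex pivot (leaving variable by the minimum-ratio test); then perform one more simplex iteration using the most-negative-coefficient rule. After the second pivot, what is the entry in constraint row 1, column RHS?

Ratio test on column r — row 1: (43/2)/1 = 43/2; row 2: 4/1 = 4; row 3: entry 0 ≤ 0. Minimum is 4 at row 2 (w2 leaves); pivot element 1.
Divide row 2 by 1; eliminate column r from the other rows.
Second iteration: most negative z-row entry is -9/2 in column w3, so w3 enters.
Ratio test on column w3 — row 1: (35/2)/(1/2) = 35; row 2: entry -1 ≤ 0; row 3: (9/2)/(1/2) = 9. Minimum is 9 at row 3 (q leaves); pivot element 1/2.
Divide row 3 by 1/2; eliminate column w3 from the other rows.
After both pivots, the entry at constraint row 1, column RHS is 13.

13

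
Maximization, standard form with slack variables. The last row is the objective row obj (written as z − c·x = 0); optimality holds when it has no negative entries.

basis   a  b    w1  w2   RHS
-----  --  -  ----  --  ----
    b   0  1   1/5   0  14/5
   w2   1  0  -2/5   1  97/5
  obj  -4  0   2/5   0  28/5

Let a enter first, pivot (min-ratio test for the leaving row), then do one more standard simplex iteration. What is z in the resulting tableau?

100

Ratio test on column a — row 1: entry 0 ≤ 0; row 2: (97/5)/1 = 97/5. Minimum is 97/5 at row 2 (w2 leaves); pivot element 1.
Pivot on row 2; the obj-row RHS becomes 28/5 − (-4)·(97/5) = 416/5.
Next entering variable (most negative obj-row entry -6/5): w1.
Ratio test on column w1 — row 1: (14/5)/(1/5) = 14; row 2: entry -2/5 ≤ 0. Minimum is 14 at row 1 (b leaves); pivot element 1/5.
After the second pivot the obj-row RHS is 416/5 − (-6/5)·14 = 100.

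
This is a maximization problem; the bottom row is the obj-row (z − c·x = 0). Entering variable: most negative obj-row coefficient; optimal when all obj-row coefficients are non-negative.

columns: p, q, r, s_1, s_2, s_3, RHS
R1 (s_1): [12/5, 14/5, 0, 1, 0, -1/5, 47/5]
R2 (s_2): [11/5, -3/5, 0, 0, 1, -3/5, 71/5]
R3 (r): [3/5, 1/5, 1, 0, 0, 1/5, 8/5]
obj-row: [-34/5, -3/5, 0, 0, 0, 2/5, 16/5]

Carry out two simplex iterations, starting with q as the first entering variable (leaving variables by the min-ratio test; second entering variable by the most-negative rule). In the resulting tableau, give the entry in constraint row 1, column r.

-2

Ratio test on column q — row 1: (47/5)/(14/5) = 47/14; row 2: entry -3/5 ≤ 0; row 3: (8/5)/(1/5) = 8. Minimum is 47/14 at row 1 (s_1 leaves); pivot element 14/5.
Divide row 1 by 14/5; eliminate column q from the other rows.
Second iteration: most negative obj-row entry is -44/7 in column p, so p enters.
Ratio test on column p — row 1: (47/14)/(6/7) = 47/12; row 2: (227/14)/(19/7) = 227/38; row 3: (13/14)/(3/7) = 13/6. Minimum is 13/6 at row 3 (r leaves); pivot element 3/7.
Divide row 3 by 3/7; eliminate column p from the other rows.
After both pivots, the entry at constraint row 1, column r is -2.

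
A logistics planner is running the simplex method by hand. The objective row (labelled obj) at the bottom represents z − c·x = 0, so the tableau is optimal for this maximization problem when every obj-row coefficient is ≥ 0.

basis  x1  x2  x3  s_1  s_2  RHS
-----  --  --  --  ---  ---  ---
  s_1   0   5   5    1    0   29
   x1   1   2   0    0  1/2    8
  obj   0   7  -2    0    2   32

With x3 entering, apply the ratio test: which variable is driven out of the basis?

s_1

Column x3 entries and ratios — s_1: 29/5 = 29/5; x1: 0 ≤ 0, skip.
Smallest ratio is 29/5 in the row of s_1, so s_1 leaves.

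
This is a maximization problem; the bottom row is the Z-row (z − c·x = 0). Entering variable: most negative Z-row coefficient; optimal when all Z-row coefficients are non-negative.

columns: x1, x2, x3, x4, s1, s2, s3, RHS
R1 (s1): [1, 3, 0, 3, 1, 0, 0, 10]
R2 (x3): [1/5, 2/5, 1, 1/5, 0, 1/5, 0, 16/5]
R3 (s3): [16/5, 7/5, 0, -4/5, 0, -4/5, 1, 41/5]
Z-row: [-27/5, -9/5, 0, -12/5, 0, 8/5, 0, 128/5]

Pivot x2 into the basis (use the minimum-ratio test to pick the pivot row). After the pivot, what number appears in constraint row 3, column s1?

Ratio test on column x2 — row 1: 10/3 = 10/3; row 2: (16/5)/(2/5) = 8; row 3: (41/5)/(7/5) = 41/7. Minimum is 10/3 at row 1 (s1 leaves); pivot element 3.
Divide row 1 by 3; eliminate column x2 from the other rows.
Row 3 update in column s1: 0 − (7/5)·(1/3) = -7/15.

-7/15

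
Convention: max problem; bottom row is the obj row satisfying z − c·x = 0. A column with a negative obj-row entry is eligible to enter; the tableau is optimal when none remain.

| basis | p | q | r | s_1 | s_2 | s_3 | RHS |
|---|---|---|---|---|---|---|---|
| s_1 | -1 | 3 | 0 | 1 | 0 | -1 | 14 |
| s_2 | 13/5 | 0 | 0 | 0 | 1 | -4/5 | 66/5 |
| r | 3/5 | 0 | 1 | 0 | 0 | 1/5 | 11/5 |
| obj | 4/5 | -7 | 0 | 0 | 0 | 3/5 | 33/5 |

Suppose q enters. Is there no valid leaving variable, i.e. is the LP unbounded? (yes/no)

no

Column q has positive entries in row(s) 1, so the ratio test bounds it — not unbounded.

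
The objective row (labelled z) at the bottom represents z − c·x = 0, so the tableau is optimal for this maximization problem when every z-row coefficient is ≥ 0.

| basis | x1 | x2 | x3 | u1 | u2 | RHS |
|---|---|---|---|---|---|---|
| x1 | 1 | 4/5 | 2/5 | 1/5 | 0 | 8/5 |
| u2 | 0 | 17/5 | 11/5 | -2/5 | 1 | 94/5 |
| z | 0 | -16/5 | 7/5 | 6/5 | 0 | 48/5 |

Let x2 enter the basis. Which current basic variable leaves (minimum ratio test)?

Column x2 entries and ratios — x1: (8/5)/(4/5) = 2; u2: (94/5)/(17/5) = 94/17.
Smallest ratio is 2 in the row of x1, so x1 leaves.

x1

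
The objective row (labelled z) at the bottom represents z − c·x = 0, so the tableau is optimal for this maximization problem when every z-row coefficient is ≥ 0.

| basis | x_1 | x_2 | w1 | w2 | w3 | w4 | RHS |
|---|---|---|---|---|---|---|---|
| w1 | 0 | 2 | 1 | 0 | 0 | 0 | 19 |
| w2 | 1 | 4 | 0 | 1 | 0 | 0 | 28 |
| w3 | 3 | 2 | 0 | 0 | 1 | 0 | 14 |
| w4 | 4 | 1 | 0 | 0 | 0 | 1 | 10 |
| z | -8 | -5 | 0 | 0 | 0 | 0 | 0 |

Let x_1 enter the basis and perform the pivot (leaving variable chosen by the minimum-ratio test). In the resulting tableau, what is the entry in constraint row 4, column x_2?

Ratio test on column x_1 — row 1: entry 0 ≤ 0; row 2: 28/1 = 28; row 3: 14/3 = 14/3; row 4: 10/4 = 5/2. Minimum is 5/2 at row 4 (w4 leaves); pivot element 4.
Divide row 4 by 4; eliminate column x_1 from the other rows.
In the new row 4, the x_2 entry is the old entry divided by the pivot: 1/4 = 1/4.

1/4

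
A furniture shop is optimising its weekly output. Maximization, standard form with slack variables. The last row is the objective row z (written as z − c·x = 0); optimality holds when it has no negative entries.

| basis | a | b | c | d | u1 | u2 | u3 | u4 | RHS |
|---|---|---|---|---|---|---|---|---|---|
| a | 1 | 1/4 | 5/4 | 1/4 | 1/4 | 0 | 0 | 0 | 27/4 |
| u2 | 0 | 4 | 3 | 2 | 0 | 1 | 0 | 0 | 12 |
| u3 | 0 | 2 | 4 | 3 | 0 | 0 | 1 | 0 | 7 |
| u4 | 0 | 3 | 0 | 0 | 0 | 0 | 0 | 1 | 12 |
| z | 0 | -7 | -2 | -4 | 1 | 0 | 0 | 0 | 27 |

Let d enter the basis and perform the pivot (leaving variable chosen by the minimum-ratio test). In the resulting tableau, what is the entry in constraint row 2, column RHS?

Ratio test on column d — row 1: (27/4)/(1/4) = 27; row 2: 12/2 = 6; row 3: 7/3 = 7/3; row 4: entry 0 ≤ 0. Minimum is 7/3 at row 3 (u3 leaves); pivot element 3.
Divide row 3 by 3; eliminate column d from the other rows.
Row 2 update in column RHS: 12 − 2·(7/3) = 22/3.

22/3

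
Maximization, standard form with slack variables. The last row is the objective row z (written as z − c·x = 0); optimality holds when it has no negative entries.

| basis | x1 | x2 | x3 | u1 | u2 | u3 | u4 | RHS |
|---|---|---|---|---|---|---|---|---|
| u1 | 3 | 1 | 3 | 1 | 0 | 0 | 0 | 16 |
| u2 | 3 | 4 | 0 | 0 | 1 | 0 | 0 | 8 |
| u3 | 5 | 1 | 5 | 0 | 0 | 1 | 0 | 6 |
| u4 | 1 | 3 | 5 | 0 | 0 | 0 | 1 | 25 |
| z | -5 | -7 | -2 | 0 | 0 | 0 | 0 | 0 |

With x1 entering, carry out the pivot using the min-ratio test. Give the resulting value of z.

6

Ratio test on column x1 — row 1: 16/3 = 16/3; row 2: 8/3 = 8/3; row 3: 6/5 = 6/5; row 4: 25/1 = 25. Minimum is 6/5 at row 3 (u3 leaves); pivot element 5.
Pivot on row 3; the z-row RHS becomes 0 − (-5)·(6/5) = 6.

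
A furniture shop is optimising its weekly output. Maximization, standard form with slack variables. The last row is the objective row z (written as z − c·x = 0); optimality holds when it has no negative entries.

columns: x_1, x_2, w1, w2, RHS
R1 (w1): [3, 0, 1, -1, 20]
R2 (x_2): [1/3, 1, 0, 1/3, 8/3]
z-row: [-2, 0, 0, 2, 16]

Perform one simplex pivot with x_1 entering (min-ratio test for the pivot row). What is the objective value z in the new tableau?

Ratio test on column x_1 — row 1: 20/3 = 20/3; row 2: (8/3)/(1/3) = 8. Minimum is 20/3 at row 1 (w1 leaves); pivot element 3.
Pivot on row 1; the z-row RHS becomes 16 − (-2)·(20/3) = 88/3.

88/3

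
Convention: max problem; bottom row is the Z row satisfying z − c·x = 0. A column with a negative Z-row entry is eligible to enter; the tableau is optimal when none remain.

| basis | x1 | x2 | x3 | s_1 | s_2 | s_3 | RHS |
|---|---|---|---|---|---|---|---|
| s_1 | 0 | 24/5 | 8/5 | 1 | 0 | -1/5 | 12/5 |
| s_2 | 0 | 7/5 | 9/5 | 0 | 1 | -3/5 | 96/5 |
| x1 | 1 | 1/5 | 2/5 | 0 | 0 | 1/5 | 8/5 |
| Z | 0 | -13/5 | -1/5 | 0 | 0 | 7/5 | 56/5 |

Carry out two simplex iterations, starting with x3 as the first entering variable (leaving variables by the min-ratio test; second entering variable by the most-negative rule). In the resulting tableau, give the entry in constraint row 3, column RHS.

Ratio test on column x3 — row 1: (12/5)/(8/5) = 3/2; row 2: (96/5)/(9/5) = 32/3; row 3: (8/5)/(2/5) = 4. Minimum is 3/2 at row 1 (s_1 leaves); pivot element 8/5.
Divide row 1 by 8/5; eliminate column x3 from the other rows.
Second iteration: most negative Z-row entry is -2 in column x2, so x2 enters.
Ratio test on column x2 — row 1: (3/2)/3 = 1/2; row 2: entry -4 ≤ 0; row 3: entry -1 ≤ 0. Minimum is 1/2 at row 1 (x3 leaves); pivot element 3.
Divide row 1 by 3; eliminate column x2 from the other rows.
After both pivots, the entry at constraint row 3, column RHS is 3/2.

3/2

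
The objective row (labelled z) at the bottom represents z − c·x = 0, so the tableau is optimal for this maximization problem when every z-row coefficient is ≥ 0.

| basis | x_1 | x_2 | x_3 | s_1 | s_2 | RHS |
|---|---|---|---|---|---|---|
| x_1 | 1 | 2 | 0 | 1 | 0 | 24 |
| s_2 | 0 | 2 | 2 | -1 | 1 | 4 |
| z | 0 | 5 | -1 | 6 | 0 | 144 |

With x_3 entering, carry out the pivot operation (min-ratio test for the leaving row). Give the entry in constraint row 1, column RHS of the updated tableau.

24

Ratio test on column x_3 — row 1: entry 0 ≤ 0; row 2: 4/2 = 2. Minimum is 2 at row 2 (s_2 leaves); pivot element 2.
Divide row 2 by 2; eliminate column x_3 from the other rows.
Row 1 update in column RHS: 24 − 0·2 = 24.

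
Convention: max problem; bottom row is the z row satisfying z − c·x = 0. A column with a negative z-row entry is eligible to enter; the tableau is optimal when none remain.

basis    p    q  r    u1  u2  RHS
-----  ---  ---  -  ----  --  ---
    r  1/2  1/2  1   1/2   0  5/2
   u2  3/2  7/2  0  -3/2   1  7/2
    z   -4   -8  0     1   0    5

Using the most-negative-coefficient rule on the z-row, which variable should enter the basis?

q

Negative z-row entries: p: -4, q: -8.
The most negative is -8 in column q, so q enters.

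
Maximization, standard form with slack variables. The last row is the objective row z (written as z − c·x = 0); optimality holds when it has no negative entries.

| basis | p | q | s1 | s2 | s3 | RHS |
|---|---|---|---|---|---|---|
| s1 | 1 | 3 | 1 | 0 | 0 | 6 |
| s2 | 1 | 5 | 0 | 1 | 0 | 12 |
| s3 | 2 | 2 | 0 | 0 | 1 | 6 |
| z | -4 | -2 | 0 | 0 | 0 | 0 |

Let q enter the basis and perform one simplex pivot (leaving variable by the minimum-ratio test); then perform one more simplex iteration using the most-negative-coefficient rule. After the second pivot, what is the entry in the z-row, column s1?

Ratio test on column q — row 1: 6/3 = 2; row 2: 12/5 = 12/5; row 3: 6/2 = 3. Minimum is 2 at row 1 (s1 leaves); pivot element 3.
Divide row 1 by 3; eliminate column q from the other rows.
Second iteration: most negative z-row entry is -10/3 in column p, so p enters.
Ratio test on column p — row 1: 2/(1/3) = 6; row 2: entry -2/3 ≤ 0; row 3: 2/(4/3) = 3/2. Minimum is 3/2 at row 3 (s3 leaves); pivot element 4/3.
Divide row 3 by 4/3; eliminate column p from the other rows.
After both pivots, the entry at the z-row, column s1 is -1.

-1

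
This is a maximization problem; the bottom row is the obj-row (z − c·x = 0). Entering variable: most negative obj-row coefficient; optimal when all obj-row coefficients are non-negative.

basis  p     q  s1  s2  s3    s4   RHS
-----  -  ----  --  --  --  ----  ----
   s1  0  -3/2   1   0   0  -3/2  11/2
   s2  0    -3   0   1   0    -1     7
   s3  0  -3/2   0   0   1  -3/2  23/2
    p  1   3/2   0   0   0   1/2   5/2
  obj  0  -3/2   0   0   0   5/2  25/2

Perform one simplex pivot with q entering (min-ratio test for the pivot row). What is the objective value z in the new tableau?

Ratio test on column q — row 1: entry -3/2 ≤ 0; row 2: entry -3 ≤ 0; row 3: entry -3/2 ≤ 0; row 4: (5/2)/(3/2) = 5/3. Minimum is 5/3 at row 4 (p leaves); pivot element 3/2.
Pivot on row 4; the obj-row RHS becomes 25/2 − (-3/2)·(5/3) = 15.

15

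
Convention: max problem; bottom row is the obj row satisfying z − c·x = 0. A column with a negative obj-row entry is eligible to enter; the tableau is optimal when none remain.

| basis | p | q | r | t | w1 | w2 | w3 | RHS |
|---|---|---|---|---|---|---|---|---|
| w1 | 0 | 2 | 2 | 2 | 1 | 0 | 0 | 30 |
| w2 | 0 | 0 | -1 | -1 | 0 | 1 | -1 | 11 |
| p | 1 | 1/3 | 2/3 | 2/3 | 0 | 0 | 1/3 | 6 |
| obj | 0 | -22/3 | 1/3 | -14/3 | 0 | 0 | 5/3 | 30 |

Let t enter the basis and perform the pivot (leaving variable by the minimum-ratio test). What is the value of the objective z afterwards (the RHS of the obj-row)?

Ratio test on column t — row 1: 30/2 = 15; row 2: entry -1 ≤ 0; row 3: 6/(2/3) = 9. Minimum is 9 at row 3 (p leaves); pivot element 2/3.
Pivot on row 3; the obj-row RHS becomes 30 − (-14/3)·9 = 72.

72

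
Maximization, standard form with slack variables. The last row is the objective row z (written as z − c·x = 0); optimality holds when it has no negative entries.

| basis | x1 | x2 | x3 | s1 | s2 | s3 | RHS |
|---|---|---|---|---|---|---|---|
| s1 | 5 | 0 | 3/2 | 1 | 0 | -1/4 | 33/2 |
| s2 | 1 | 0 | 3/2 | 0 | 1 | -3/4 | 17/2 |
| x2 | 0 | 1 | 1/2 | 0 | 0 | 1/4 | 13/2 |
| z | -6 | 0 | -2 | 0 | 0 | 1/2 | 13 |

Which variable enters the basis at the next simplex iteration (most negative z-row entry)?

Negative z-row entries: x1: -6, x3: -2.
The most negative is -6 in column x1, so x1 enters.

x1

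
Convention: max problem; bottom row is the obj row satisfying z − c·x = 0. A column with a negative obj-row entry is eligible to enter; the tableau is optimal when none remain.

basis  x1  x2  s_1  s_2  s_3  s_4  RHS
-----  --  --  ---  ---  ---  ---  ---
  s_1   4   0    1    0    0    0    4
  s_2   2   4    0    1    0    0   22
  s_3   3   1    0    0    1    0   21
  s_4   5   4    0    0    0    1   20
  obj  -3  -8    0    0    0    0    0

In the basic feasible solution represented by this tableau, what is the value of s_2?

22

s_2 is basic (row 2); its value is the RHS of that row, 22.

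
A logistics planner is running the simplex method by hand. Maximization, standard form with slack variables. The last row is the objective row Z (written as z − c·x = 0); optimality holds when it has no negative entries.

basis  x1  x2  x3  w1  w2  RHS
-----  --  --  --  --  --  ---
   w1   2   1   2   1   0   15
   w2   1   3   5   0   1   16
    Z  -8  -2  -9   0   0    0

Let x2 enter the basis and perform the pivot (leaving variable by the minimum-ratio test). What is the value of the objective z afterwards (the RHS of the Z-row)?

32/3

Ratio test on column x2 — row 1: 15/1 = 15; row 2: 16/3 = 16/3. Minimum is 16/3 at row 2 (w2 leaves); pivot element 3.
Pivot on row 2; the Z-row RHS becomes 0 − (-2)·(16/3) = 32/3.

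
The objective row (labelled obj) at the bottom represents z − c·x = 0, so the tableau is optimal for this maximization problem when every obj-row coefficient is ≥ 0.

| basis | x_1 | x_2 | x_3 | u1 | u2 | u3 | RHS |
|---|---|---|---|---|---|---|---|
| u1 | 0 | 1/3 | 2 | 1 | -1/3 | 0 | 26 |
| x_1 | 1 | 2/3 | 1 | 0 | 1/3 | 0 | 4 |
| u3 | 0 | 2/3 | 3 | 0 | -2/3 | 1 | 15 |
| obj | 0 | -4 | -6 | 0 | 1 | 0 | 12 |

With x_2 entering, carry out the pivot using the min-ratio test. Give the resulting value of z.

36

Ratio test on column x_2 — row 1: 26/(1/3) = 78; row 2: 4/(2/3) = 6; row 3: 15/(2/3) = 45/2. Minimum is 6 at row 2 (x_1 leaves); pivot element 2/3.
Pivot on row 2; the obj-row RHS becomes 12 − (-4)·6 = 36.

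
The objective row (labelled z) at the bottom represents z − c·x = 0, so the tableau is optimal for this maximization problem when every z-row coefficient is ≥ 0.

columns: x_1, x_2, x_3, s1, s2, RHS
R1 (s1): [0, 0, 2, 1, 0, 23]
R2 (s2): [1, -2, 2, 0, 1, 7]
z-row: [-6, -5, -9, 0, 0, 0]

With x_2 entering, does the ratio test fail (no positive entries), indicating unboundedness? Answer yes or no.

Every constraint-row entry in column x_2 is ≤ 0, so increasing x_2 is unbounded.

yes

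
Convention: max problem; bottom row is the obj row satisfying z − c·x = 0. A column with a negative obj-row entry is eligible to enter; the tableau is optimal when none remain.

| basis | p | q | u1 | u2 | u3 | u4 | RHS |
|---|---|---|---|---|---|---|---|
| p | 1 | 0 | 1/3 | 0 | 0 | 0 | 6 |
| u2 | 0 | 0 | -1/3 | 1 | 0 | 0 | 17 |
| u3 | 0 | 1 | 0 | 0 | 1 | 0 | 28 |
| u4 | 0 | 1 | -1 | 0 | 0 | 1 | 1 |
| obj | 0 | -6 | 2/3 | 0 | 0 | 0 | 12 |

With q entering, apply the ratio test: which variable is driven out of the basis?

Column q entries and ratios — p: 0 ≤ 0, skip; u2: 0 ≤ 0, skip; u3: 28/1 = 28; u4: 1/1 = 1.
Smallest ratio is 1 in the row of u4, so u4 leaves.

u4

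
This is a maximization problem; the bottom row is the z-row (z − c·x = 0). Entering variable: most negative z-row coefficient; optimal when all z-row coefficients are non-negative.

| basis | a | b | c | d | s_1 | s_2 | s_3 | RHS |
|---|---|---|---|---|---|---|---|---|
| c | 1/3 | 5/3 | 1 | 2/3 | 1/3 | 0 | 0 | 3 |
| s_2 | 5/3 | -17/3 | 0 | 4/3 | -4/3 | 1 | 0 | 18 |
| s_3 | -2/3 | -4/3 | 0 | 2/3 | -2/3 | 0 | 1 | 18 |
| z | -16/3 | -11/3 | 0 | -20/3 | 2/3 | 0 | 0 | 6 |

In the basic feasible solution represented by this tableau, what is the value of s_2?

s_2 is basic (row 2); its value is the RHS of that row, 18.

18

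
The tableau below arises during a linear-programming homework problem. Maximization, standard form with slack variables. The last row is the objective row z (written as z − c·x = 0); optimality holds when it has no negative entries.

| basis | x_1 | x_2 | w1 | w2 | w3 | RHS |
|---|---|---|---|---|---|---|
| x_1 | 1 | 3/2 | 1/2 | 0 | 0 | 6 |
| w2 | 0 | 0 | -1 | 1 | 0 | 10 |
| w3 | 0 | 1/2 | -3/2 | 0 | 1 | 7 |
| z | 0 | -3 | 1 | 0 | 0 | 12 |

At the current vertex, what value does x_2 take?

x_2 is not in the basis, so in the current basic feasible solution x_2 = 0.

0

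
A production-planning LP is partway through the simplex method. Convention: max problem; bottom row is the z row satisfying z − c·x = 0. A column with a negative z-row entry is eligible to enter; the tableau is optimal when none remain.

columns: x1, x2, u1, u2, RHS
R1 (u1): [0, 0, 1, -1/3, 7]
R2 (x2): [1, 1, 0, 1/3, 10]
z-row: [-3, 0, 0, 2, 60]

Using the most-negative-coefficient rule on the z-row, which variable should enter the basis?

x1

Negative z-row entries: x1: -3.
The most negative is -3 in column x1, so x1 enters.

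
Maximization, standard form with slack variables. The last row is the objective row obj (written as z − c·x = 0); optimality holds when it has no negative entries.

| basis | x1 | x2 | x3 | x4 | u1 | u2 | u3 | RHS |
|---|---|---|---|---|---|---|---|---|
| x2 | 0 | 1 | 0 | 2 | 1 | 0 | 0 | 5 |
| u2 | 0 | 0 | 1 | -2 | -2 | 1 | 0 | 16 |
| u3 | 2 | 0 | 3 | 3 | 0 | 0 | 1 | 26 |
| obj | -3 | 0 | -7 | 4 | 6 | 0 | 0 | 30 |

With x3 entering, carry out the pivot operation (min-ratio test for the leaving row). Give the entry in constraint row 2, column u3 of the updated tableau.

-1/3

Ratio test on column x3 — row 1: entry 0 ≤ 0; row 2: 16/1 = 16; row 3: 26/3 = 26/3. Minimum is 26/3 at row 3 (u3 leaves); pivot element 3.
Divide row 3 by 3; eliminate column x3 from the other rows.
Row 2 update in column u3: 0 − 1·(1/3) = -1/3.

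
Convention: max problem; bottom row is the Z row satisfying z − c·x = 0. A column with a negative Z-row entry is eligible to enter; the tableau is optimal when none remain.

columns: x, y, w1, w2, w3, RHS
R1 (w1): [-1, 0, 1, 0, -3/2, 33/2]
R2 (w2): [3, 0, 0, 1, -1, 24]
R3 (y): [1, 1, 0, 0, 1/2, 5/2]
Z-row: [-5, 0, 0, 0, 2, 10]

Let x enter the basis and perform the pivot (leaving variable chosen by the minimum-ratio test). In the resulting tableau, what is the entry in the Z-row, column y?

5

Ratio test on column x — row 1: entry -1 ≤ 0; row 2: 24/3 = 8; row 3: (5/2)/1 = 5/2. Minimum is 5/2 at row 3 (y leaves); pivot element 1.
Divide row 3 by 1; eliminate column x from the other rows.
Z-row update in column y: 0 − (-5)·1 = 5.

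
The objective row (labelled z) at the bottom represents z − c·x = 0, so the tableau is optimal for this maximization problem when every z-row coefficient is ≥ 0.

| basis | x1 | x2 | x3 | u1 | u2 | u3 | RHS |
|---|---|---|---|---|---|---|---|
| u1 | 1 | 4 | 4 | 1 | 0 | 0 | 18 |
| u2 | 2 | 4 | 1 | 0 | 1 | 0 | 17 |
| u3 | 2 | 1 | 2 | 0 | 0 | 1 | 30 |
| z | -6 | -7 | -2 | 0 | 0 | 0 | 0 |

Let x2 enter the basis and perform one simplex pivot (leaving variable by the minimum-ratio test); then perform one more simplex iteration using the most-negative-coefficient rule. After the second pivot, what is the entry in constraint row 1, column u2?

Ratio test on column x2 — row 1: 18/4 = 9/2; row 2: 17/4 = 17/4; row 3: 30/1 = 30. Minimum is 17/4 at row 2 (u2 leaves); pivot element 4.
Divide row 2 by 4; eliminate column x2 from the other rows.
Second iteration: most negative z-row entry is -5/2 in column x1, so x1 enters.
Ratio test on column x1 — row 1: entry -1 ≤ 0; row 2: (17/4)/(1/2) = 17/2; row 3: (103/4)/(3/2) = 103/6. Minimum is 17/2 at row 2 (x2 leaves); pivot element 1/2.
Divide row 2 by 1/2; eliminate column x1 from the other rows.
After both pivots, the entry at constraint row 1, column u2 is -1/2.

-1/2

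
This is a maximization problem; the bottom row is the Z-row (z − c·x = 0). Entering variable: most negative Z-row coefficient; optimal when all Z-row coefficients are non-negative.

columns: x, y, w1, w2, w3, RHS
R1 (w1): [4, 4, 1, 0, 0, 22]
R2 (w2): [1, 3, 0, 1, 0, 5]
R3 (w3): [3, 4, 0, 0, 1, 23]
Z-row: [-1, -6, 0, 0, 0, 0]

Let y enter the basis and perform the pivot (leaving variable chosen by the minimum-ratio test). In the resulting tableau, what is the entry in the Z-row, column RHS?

Ratio test on column y — row 1: 22/4 = 11/2; row 2: 5/3 = 5/3; row 3: 23/4 = 23/4. Minimum is 5/3 at row 2 (w2 leaves); pivot element 3.
Divide row 2 by 3; eliminate column y from the other rows.
Z-row update in column RHS: 0 − (-6)·(5/3) = 10.

10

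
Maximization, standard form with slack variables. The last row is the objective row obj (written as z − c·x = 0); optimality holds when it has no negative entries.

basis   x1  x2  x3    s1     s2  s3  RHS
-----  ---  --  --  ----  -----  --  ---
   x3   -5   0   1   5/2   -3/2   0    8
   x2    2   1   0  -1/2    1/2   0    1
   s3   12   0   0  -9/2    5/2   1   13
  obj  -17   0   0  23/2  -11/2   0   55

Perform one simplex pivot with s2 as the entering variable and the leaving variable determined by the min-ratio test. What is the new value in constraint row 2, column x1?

Ratio test on column s2 — row 1: entry -3/2 ≤ 0; row 2: 1/(1/2) = 2; row 3: 13/(5/2) = 26/5. Minimum is 2 at row 2 (x2 leaves); pivot element 1/2.
Divide row 2 by 1/2; eliminate column s2 from the other rows.
In the new row 2, the x1 entry is the old entry divided by the pivot: 2/(1/2) = 4.

4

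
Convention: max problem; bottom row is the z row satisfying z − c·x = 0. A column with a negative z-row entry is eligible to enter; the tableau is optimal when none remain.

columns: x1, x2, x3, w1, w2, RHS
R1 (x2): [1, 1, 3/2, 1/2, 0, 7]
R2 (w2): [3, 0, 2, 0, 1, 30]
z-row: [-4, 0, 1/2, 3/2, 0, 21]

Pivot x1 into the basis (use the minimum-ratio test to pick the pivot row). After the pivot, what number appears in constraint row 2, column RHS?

Ratio test on column x1 — row 1: 7/1 = 7; row 2: 30/3 = 10. Minimum is 7 at row 1 (x2 leaves); pivot element 1.
Divide row 1 by 1; eliminate column x1 from the other rows.
Row 2 update in column RHS: 30 − 3·7 = 9.

9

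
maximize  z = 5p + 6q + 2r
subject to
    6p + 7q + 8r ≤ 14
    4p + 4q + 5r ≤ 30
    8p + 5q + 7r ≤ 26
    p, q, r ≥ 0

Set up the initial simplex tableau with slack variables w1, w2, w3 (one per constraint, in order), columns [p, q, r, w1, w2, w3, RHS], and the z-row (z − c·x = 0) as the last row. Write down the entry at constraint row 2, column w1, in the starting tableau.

Slack w1 belongs to constraint 1; its column is the unit vector e_1, so the entry in row 2 is 0.

0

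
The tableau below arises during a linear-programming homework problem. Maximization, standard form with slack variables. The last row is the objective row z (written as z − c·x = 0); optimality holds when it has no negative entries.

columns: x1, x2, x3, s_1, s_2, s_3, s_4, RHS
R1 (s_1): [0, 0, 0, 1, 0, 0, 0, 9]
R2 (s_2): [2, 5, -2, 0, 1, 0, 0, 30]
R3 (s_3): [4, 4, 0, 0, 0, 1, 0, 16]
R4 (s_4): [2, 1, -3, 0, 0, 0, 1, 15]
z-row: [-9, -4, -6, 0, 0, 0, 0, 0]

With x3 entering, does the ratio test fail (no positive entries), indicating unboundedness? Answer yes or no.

Every constraint-row entry in column x3 is ≤ 0, so increasing x3 is unbounded.

yes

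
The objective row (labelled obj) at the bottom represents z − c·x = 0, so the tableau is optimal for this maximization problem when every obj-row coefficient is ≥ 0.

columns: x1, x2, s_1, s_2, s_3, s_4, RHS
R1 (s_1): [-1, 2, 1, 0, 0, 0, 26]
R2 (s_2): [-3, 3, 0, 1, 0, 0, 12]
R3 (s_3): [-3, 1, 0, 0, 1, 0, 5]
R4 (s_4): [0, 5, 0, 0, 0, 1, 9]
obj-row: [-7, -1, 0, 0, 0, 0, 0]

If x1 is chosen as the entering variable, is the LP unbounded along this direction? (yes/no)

Every constraint-row entry in column x1 is ≤ 0, so increasing x1 is unbounded.

yes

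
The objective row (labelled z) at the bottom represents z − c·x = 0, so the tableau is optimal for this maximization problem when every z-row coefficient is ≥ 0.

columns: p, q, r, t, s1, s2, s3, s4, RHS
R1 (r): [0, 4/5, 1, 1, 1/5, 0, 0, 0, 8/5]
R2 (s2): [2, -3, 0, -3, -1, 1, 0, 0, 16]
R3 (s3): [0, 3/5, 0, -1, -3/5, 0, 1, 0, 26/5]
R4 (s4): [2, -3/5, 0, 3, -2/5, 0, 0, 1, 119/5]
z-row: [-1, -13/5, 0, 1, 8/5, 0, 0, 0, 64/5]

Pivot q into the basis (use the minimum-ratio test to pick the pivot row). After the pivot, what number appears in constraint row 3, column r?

Ratio test on column q — row 1: (8/5)/(4/5) = 2; row 2: entry -3 ≤ 0; row 3: (26/5)/(3/5) = 26/3; row 4: entry -3/5 ≤ 0. Minimum is 2 at row 1 (r leaves); pivot element 4/5.
Divide row 1 by 4/5; eliminate column q from the other rows.
Row 3 update in column r: 0 − (3/5)·(5/4) = -3/4.

-3/4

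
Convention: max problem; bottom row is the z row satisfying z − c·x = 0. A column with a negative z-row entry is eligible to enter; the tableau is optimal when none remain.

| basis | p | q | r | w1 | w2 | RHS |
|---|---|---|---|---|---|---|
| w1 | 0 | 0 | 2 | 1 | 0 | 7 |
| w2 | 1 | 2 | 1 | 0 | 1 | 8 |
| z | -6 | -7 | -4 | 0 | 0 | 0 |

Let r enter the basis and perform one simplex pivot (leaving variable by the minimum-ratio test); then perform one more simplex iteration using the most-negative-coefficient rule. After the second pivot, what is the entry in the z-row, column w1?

Ratio test on column r — row 1: 7/2 = 7/2; row 2: 8/1 = 8. Minimum is 7/2 at row 1 (w1 leaves); pivot element 2.
Divide row 1 by 2; eliminate column r from the other rows.
Second iteration: most negative z-row entry is -7 in column q, so q enters.
Ratio test on column q — row 1: entry 0 ≤ 0; row 2: (9/2)/2 = 9/4. Minimum is 9/4 at row 2 (w2 leaves); pivot element 2.
Divide row 2 by 2; eliminate column q from the other rows.
After both pivots, the entry at the z-row, column w1 is 1/4.

1/4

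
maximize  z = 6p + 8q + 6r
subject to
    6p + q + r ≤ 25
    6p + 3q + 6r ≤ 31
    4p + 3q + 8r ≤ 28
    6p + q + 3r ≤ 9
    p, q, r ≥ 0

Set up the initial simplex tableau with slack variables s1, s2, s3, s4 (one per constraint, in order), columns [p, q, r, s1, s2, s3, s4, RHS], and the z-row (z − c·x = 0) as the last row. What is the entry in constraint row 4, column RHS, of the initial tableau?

9

The RHS of constraint 4 is b_4 = 9.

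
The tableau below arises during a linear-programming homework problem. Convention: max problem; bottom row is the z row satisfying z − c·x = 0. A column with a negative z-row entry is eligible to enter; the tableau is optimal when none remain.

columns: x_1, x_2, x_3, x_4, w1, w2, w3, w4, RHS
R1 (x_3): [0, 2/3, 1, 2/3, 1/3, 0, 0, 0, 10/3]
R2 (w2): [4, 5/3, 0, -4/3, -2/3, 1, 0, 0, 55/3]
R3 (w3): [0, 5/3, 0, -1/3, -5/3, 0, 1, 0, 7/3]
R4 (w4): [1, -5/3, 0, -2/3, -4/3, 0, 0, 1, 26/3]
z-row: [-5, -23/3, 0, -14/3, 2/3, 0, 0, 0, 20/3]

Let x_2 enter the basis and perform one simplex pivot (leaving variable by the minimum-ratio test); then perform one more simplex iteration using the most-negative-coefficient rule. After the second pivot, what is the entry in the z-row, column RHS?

Ratio test on column x_2 — row 1: (10/3)/(2/3) = 5; row 2: (55/3)/(5/3) = 11; row 3: (7/3)/(5/3) = 7/5; row 4: entry -5/3 ≤ 0. Minimum is 7/5 at row 3 (w3 leaves); pivot element 5/3.
Divide row 3 by 5/3; eliminate column x_2 from the other rows.
Second iteration: most negative z-row entry is -7 in column w1, so w1 enters.
Ratio test on column w1 — row 1: (12/5)/1 = 12/5; row 2: 16/1 = 16; row 3: entry -1 ≤ 0; row 4: entry -3 ≤ 0. Minimum is 12/5 at row 1 (x_3 leaves); pivot element 1.
Divide row 1 by 1; eliminate column w1 from the other rows.
After both pivots, the entry at the z-row, column RHS is 171/5.

171/5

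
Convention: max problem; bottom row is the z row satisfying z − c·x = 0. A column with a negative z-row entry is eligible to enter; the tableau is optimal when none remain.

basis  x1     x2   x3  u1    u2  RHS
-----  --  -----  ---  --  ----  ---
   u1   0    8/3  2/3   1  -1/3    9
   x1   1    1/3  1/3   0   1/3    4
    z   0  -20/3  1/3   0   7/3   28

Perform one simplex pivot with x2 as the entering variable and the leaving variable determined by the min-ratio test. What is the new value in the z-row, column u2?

Ratio test on column x2 — row 1: 9/(8/3) = 27/8; row 2: 4/(1/3) = 12. Minimum is 27/8 at row 1 (u1 leaves); pivot element 8/3.
Divide row 1 by 8/3; eliminate column x2 from the other rows.
z-row update in column u2: 7/3 − (-20/3)·(-1/8) = 3/2.

3/2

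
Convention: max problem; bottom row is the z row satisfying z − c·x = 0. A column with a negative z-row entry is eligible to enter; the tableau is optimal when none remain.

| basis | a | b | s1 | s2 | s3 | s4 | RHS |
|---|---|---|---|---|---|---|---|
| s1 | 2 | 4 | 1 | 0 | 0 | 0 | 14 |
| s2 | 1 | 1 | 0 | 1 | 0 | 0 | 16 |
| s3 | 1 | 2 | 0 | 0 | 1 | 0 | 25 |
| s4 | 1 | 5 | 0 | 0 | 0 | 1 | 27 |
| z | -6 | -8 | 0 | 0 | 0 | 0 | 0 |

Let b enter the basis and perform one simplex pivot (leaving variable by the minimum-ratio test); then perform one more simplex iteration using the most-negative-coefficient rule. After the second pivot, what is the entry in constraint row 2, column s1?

-1/2

Ratio test on column b — row 1: 14/4 = 7/2; row 2: 16/1 = 16; row 3: 25/2 = 25/2; row 4: 27/5 = 27/5. Minimum is 7/2 at row 1 (s1 leaves); pivot element 4.
Divide row 1 by 4; eliminate column b from the other rows.
Second iteration: most negative z-row entry is -2 in column a, so a enters.
Ratio test on column a — row 1: (7/2)/(1/2) = 7; row 2: (25/2)/(1/2) = 25; row 3: entry 0 ≤ 0; row 4: entry -3/2 ≤ 0. Minimum is 7 at row 1 (b leaves); pivot element 1/2.
Divide row 1 by 1/2; eliminate column a from the other rows.
After both pivots, the entry at constraint row 2, column s1 is -1/2.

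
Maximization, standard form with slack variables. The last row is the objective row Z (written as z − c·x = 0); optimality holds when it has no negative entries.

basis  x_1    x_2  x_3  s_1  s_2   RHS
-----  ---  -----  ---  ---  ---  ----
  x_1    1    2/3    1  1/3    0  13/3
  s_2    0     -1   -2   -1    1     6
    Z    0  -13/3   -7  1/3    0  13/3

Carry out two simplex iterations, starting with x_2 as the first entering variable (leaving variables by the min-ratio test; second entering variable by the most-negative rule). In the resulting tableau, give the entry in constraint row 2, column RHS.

Ratio test on column x_2 — row 1: (13/3)/(2/3) = 13/2; row 2: entry -1 ≤ 0. Minimum is 13/2 at row 1 (x_1 leaves); pivot element 2/3.
Divide row 1 by 2/3; eliminate column x_2 from the other rows.
Second iteration: most negative Z-row entry is -1/2 in column x_3, so x_3 enters.
Ratio test on column x_3 — row 1: (13/2)/(3/2) = 13/3; row 2: entry -1/2 ≤ 0. Minimum is 13/3 at row 1 (x_2 leaves); pivot element 3/2.
Divide row 1 by 3/2; eliminate column x_3 from the other rows.
After both pivots, the entry at constraint row 2, column RHS is 44/3.

44/3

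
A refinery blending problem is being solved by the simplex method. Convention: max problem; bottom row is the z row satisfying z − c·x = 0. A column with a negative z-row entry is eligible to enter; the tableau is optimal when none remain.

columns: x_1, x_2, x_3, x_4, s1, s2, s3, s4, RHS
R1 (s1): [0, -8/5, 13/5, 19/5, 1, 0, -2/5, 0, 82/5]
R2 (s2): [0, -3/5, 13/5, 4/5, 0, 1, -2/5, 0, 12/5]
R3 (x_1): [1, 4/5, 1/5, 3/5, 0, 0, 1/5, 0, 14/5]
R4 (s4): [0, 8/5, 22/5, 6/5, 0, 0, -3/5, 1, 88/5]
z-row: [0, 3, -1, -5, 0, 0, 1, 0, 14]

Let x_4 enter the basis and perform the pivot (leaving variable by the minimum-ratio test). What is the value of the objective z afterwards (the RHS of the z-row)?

Ratio test on column x_4 — row 1: (82/5)/(19/5) = 82/19; row 2: (12/5)/(4/5) = 3; row 3: (14/5)/(3/5) = 14/3; row 4: (88/5)/(6/5) = 44/3. Minimum is 3 at row 2 (s2 leaves); pivot element 4/5.
Pivot on row 2; the z-row RHS becomes 14 − (-5)·3 = 29.

29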